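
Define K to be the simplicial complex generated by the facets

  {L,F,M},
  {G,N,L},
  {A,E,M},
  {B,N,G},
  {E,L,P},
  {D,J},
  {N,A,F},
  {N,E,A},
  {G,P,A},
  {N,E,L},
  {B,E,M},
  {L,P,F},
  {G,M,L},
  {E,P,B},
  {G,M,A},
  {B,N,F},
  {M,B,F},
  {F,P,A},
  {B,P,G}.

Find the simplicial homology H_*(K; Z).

Order the vertices as A < B < D < E < F < G < J < L < M < N < P. Listing each simplex with vertices in this order, K has dimension 2 with simplices:

  0-simplices (11): A, B, D, E, F, G, J, L, M, N, P
  1-simplices (28): AE, AF, AG, AM, AN, AP, BE, BF, BG, BM, BN, BP, DJ, EL, EM, EN, EP, FL, FM, FN, FP, GL, GM, GN, GP, LM, LN, LP
  2-simplices (18): AEM, AEN, AFN, AFP, AGM, AGP, BEM, BEP, BFM, BFN, BGN, BGP, ELN, ELP, FLM, FLP, GLM, GLN

so the chain groups are C_0 ≅ Z^11, C_1 ≅ Z^28, C_2 ≅ Z^18.

The boundary map ∂_1: C_1 → C_0 is given by ∂[p,q] = [q] − [p].
The resulting 11×28 matrix has rank 9, and its Smith normal form has invariant factors (1,1,1,1,1,1,1,1,1).

∂_2: C_2 → C_1 maps a triangle to the signed sum of its edges. For instance
  ∂AFP = FP − AP + AF,
  ∂AFN = FN − AN + AF.
As a 28×18 matrix over Z this has rank 17, with invariant factors (1,1,1,1,1,1,1,1,1,1,1,1,1,1,1,1,1).

Reading off H_k = ker ∂_k / im ∂_{k+1}:

  H_0: rank C_0 − rank ∂_1 = 11 − 9 = 2, and the invariant factors of ∂_1 are all 1, so H_0 = Z^2.
  H_1: rank ker ∂_1 − rank ∂_2 = (28 − 9) − 17 = 2, and the invariant factors of ∂_2 are all 1, so H_1 = Z^2.
  H_2: rank ker ∂_2 − rank ∂_3 = (18 − 17) − 0 = 1, and there is no ∂_3, so H_2 = Z.

As a check, the Euler characteristic is 11 − 28 + 18 = 1, which agrees with 2 − 2 + 1 = 1.

H_0 ≅ Z^2,  H_1 ≅ Z^2,  H_2 ≅ Z.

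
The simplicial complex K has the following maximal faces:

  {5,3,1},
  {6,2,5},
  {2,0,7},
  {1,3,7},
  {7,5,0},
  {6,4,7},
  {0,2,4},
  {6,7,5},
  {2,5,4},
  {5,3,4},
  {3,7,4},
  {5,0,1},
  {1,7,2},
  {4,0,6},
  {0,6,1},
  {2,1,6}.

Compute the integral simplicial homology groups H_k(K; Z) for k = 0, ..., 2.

H_0 = Z,  H_1 = Z^2,  H_2 = Z.

K has 8 vertices, 24 edges, 16 triangles.
rank ∂_0 = 0, rank ∂_1 = 7 ⇒ b_0 = 8 − 0 − 7 = 1; all invariant factors of ∂_1 are 1 so no torsion. So H_0 = Z.
rank ∂_1 = 7, rank ∂_2 = 15 ⇒ b_1 = 24 − 7 − 15 = 2; all invariant factors of ∂_2 are 1 so no torsion. So H_1 = Z^2.
rank ∂_2 = 15, rank ∂_3 = 0 ⇒ b_2 = 16 − 15 − 0 = 1. So H_2 = Z.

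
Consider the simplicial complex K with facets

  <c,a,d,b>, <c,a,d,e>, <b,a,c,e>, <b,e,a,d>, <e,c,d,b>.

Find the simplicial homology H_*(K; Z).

H_0 ≅ Z,  H_1 = 0,  H_2 = 0,  H_3 ≅ Z.

Order the vertices as a < b < c < d < e. Listing each simplex with vertices in this order, K has dimension 3 with simplices:

  0-simplices (5): a, b, c, d, e
  1-simplices (10): ab, ac, ad, ae, bc, bd, be, cd, ce, de
  2-simplices (10): abc, abd, abe, acd, ace, ade, bcd, bce, bde, cde
  3-simplices (5): abcd, abce, abde, acde, bcde

giving chain groups C_0 ≅ Z^5, C_1 ≅ Z^10, C_2 ≅ Z^10, C_3 ≅ Z^5.

The boundary map ∂_1: C_1 → C_0 maps an edge to its endpoints' difference, ∂[p,q] = q − p.
The 5×10 boundary matrix has rank 4 and Smith normal form diag(1,1,1,1).

Boundary ∂_2: C_2 → C_1 acts by ∂[p,q,r] = [q,r] − [p,r] + [p,q]. For instance
  ∂abd = bd − ad + ab,
  ∂bde = de − be + bd.
As a 10×10 matrix over Z this has rank 6, with invariant factors (1,1,1,1,1,1).

∂_3: C_3 → C_2 sends each 3-simplex σ to the alternating sum Σ_i (−1)^i (σ with its i-th vertex removed). For instance
  ∂acde = cde − ade + ace − acd,
  ∂abde = bde − ade + abe − abd.
This gives a 10×5 integer matrix of rank 4; reducing to Smith normal form yields diagonal entries (1,1,1,1).

Computing H_k = (kernel of ∂_k) / (image of ∂_{k+1}):

  H_0: rank C_0 − rank ∂_1 = 5 − 4 = 1, and the invariant factors of ∂_1 are all 1, so H_0 = Z.
  H_1: rank ker ∂_1 − rank ∂_2 = (10 − 4) − 6 = 0, and the invariant factors of ∂_2 are all 1, so H_1 = 0.
  H_2: rank ker ∂_2 − rank ∂_3 = (10 − 6) − 4 = 0, and the invariant factors of ∂_3 are all 1, so H_2 = 0.
  H_3: rank ker ∂_3 − rank ∂_4 = (5 − 4) − 0 = 1, and there is no ∂_4, so H_3 = Z.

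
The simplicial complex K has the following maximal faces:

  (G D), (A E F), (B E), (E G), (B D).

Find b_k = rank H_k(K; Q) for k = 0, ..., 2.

b_0 = 1, b_1 = 1, b_2 = 0.

We work with the vertex ordering A < B < D < E < F < G. The simplices of K, each written with vertices in increasing order, are:

  0-simplices (6): A, B, D, E, F, G
  1-simplices (7): AE, AF, BD, BE, DG, EF, EG
  2-simplices (1): AEF

giving chain groups C_0 ≅ Z^6, C_1 ≅ Z^7, C_2 ≅ Z^1.

The boundary map ∂_1: C_1 → C_0 is given by ∂[p,q] = [q] − [p]. For instance
  ∂EF = F − E.
As a 6×7 matrix over Z this has rank 5, with invariant factors (1,1,1,1,1).

The boundary map ∂_2: C_2 → C_1 acts by ∂[p,q,r] = [q,r] − [p,r] + [p,q]. For instance
  ∂AEF = EF − AF + AE.
As a 7×1 matrix over Z this has rank 1, with invariant factors (1).

Now H_k = ker ∂_k / im ∂_{k+1}, so:

  H_0: rank C_0 − rank ∂_1 = 6 − 5 = 1, and the invariant factors of ∂_1 are all 1, so H_0 ≅ Z.
  H_1: rank ker ∂_1 − rank ∂_2 = (7 − 5) − 1 = 1, and the invariant factors of ∂_2 are all 1, so H_1 ≅ Z.
  H_2: rank ker ∂_2 − rank ∂_3 = (1 − 1) − 0 = 0, and there is no ∂_3, so H_2 ≅ 0.

As a check, the Euler characteristic is 6 − 7 + 1 = 0, which agrees with 1 − 1 + 0 = 0.

Hence the Betti numbers are b_0 = 1, b_1 = 1, b_2 = 0.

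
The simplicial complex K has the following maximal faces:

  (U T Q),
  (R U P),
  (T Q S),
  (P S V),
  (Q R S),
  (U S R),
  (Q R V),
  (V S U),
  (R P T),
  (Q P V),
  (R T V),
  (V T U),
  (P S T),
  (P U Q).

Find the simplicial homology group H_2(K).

Take the total order P < Q < R < S < T < U < V on the vertex set. Then K (dimension 2) consists of the simplices:

  0-simplices (7): P, Q, R, S, T, U, V
  1-simplices (21): PQ, PR, PS, PT, PU, PV, QR, QS, QT, QU, QV, RS, RT, RU, RV, ST, SU, SV, TU, TV, UV
  2-simplices (14): PQU, PQV, PRT, PRU, PST, PSV, QRS, QRV, QST, QTU, RSU, RTV, SUV, TUV

giving chain groups C_0 ≅ Z^7, C_1 ≅ Z^21, C_2 ≅ Z^14.

The boundary map ∂_1: C_1 → C_0 sends each edge [p,q] (with p < q) to q − p.
As a 7×21 matrix over Z this has rank 6, with invariant factors (1,1,1,1,1,1).

The boundary map ∂_2: C_2 → C_1 maps a triangle to the signed sum of its edges. For instance
  ∂QTU = TU − QU + QT,
  ∂QRV = RV − QV + QR.
This gives a 21×14 integer matrix of rank 13; reducing to Smith normal form yields diagonal entries (1,1,1,1,1,1,1,1,1,1,1,1,1).

Computing H_k = (kernel of ∂_k) / (image of ∂_{k+1}):

  H_2: rank ker ∂_2 − rank ∂_3 = (14 − 13) − 0 = 1, and there is no ∂_3, so H_2 ≅ Z.

H_2 = Z.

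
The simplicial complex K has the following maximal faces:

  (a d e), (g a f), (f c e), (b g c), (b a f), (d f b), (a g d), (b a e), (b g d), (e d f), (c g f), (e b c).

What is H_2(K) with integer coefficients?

Take the total order a < b < c < d < e < f < g on the vertex set. Then K (dimension 2) consists of the simplices:

  0-simplices (7): a, b, c, d, e, f, g
  1-simplices (18): ab, ad, ae, af, ag, bc, bd, be, bf, bg, ce, cf, cg, de, df, dg, ef, fg
  2-simplices (12): abe, abf, ade, adg, afg, bce, bcg, bdf, bdg, cef, cfg, def

so the chain groups are C_0 ≅ Z^7, C_1 ≅ Z^18, C_2 ≅ Z^12.

∂_1: C_1 → C_0 maps an edge to its endpoints' difference, ∂[p,q] = q − p. For instance
  ∂cf = f − c.
As a 7×18 matrix over Z this has rank 6, with invariant factors (1,1,1,1,1,1).

The boundary map ∂_2: C_2 → C_1 maps a triangle to the signed sum of its edges. For instance
  ∂adg = dg − ag + ad,
  ∂abf = bf − af + ab.
This gives a 18×12 integer matrix of rank 12; reducing to Smith normal form yields diagonal entries (1,1,1,1,1,1,1,1,1,1,1,2).

Now H_k = ker ∂_k / im ∂_{k+1}, so:

  H_2: rank ker ∂_2 − rank ∂_3 = (12 − 12) − 0 = 0, and there is no ∂_3, so H_2 = 0.

(K is a triangulation of the real projective plane RP^2.)

H_2 ≅ 0.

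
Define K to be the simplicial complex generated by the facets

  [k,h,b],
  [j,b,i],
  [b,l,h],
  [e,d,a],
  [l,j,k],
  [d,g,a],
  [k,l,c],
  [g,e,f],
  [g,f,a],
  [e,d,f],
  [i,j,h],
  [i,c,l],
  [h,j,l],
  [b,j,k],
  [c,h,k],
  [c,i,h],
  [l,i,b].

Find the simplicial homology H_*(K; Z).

H_0 ≅ Z^2,  H_1 ≅ Z ⊕ Z/2,  H_2 = 0.

K has 12 vertices, 28 edges, 17 triangles.
rank ∂_0 = 0, rank ∂_1 = 10 ⇒ b_0 = 12 − 0 − 10 = 2; all invariant factors of ∂_1 are 1 so no torsion. So H_0 ≅ Z^2.
rank ∂_1 = 10, rank ∂_2 = 17 ⇒ b_1 = 28 − 10 − 17 = 1; ∂_2 has invariant factor(s) [2] giving torsion. So H_1 ≅ Z ⊕ Z/2.
rank ∂_2 = 17, rank ∂_3 = 0 ⇒ b_2 = 17 − 17 − 0 = 0. So H_2 ≅ 0.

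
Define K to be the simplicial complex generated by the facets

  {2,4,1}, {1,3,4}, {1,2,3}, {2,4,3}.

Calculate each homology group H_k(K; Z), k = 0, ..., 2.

We work with the vertex ordering 1 < 2 < 3 < 4. The simplices of K, each written with vertices in increasing order, are:

  0-simplices (4): [1], [2], [3], [4]
  1-simplices (6): [1,2], [1,3], [1,4], [2,3], [2,4], [3,4]
  2-simplices (4): [1,2,3], [1,2,4], [1,3,4], [2,3,4]

so the chain groups are C_0 ≅ Z^4, C_1 ≅ Z^6, C_2 ≅ Z^4.

∂_1: C_1 → C_0 sends each edge [p,q] (with p < q) to q − p.
As a 4×6 matrix over Z this has rank 3, with invariant factors (1,1,1).

The boundary map ∂_2: C_2 → C_1 sends each 2-simplex [p,q,r] to [q,r] − [p,r] + [p,q]. For instance
  ∂[2,3,4] = [3,4] − [2,4] + [2,3],
  ∂[1,2,4] = [2,4] − [1,4] + [1,2].
The 6×4 boundary matrix has rank 3 and Smith normal form diag(1,1,1).

Now H_k = ker ∂_k / im ∂_{k+1}, so:

  H_0: rank C_0 − rank ∂_1 = 4 − 3 = 1, and the invariant factors of ∂_1 are all 1, so H_0 ≅ Z.
  H_1: rank ker ∂_1 − rank ∂_2 = (6 − 3) − 3 = 0, and the invariant factors of ∂_2 are all 1, so H_1 ≅ 0.
  H_2: rank ker ∂_2 − rank ∂_3 = (4 − 3) − 0 = 1, and there is no ∂_3, so H_2 ≅ Z.

H_0 = Z,  H_1 = 0,  H_2 = Z.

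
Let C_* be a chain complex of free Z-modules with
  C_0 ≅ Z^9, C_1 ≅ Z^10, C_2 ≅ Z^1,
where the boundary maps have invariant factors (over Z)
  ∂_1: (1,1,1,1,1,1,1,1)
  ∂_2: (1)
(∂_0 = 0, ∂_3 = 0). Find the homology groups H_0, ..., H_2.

H_0: b_0 = 9 − 0 − 8 = 1; torsion from ∂_1 factors > 1: none. So H_0 = Z.
H_1: b_1 = 10 − 8 − 1 = 1; torsion from ∂_2 factors > 1: none. So H_1 = Z.
H_2: b_2 = 1 − 1 − 0 = 0; torsion from ∂_3 factors > 1: none. So H_2 = 0.

H_0 = Z,  H_1 = Z,  H_2 = 0.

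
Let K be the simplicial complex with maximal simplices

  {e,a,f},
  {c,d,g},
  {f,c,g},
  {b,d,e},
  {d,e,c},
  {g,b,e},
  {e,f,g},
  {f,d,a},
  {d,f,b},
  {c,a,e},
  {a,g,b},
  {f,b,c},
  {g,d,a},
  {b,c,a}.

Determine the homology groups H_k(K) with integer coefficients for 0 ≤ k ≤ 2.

H_0 ≅ Z,  H_1 ≅ Z^2,  H_2 ≅ Z.

Order the vertices as a < b < c < d < e < f < g. Listing each simplex with vertices in this order, K has dimension 2 with simplices:

  0-simplices (7): a, b, c, d, e, f, g
  1-simplices (21): ab, ac, ad, ae, af, ag, bc, bd, be, bf, bg, cd, ce, cf, cg, de, df, dg, ef, eg, fg
  2-simplices (14): abc, abg, ace, adf, adg, aef, bcf, bde, bdf, beg, cde, cdg, cfg, efg

giving chain groups C_0 ≅ Z^7, C_1 ≅ Z^21, C_2 ≅ Z^14.

The boundary map ∂_1: C_1 → C_0 maps an edge to its endpoints' difference, ∂[p,q] = q − p. For instance
  ∂dg = g − d.
The resulting 7×21 matrix has rank 6, and its Smith normal form has invariant factors (1,1,1,1,1,1).

The boundary map ∂_2: C_2 → C_1 acts by ∂[p,q,r] = [q,r] − [p,r] + [p,q]. For instance
  ∂cfg = fg − cg + cf,
  ∂bde = de − be + bd.
The 21×14 boundary matrix has rank 13 and Smith normal form diag(1,1,1,1,1,1,1,1,1,1,1,1,1).

Computing H_k = (kernel of ∂_k) / (image of ∂_{k+1}):

  H_0: rank C_0 − rank ∂_1 = 7 − 6 = 1, and the invariant factors of ∂_1 are all 1, so H_0 ≅ Z.
  H_1: rank ker ∂_1 − rank ∂_2 = (21 − 6) − 13 = 2, and the invariant factors of ∂_2 are all 1, so H_1 ≅ Z^2.
  H_2: rank ker ∂_2 − rank ∂_3 = (14 − 13) − 0 = 1, and there is no ∂_3, so H_2 ≅ Z.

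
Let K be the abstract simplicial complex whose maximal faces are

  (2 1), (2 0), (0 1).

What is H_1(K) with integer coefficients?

H_1 ≅ Z.

K has 3 vertices, 3 edges.
rank ∂_1 = 2, rank ∂_2 = 0 ⇒ b_1 = 3 − 2 − 0 = 1. So H_1 ≅ Z.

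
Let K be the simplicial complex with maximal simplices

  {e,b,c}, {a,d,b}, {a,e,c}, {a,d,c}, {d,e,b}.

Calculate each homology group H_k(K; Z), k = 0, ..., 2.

H_0 = Z,  H_1 = Z,  H_2 = 0.

We work with the vertex ordering a < b < c < d < e. The simplices of K, each written with vertices in increasing order, are:

  0-simplices (5): a, b, c, d, e
  1-simplices (10): ab, ac, ad, ae, bc, bd, be, cd, ce, de
  2-simplices (5): abd, acd, ace, bce, bde

so the chain groups are C_0 ≅ Z^5, C_1 ≅ Z^10, C_2 ≅ Z^5.

∂_1: C_1 → C_0 is given by ∂[p,q] = [q] − [p].
The resulting 5×10 matrix has rank 4, and its Smith normal form has invariant factors (1,1,1,1).

∂_2: C_2 → C_1 acts by ∂[p,q,r] = [q,r] − [p,r] + [p,q]. For instance
  ∂bde = de − be + bd,
  ∂ace = ce − ae + ac.
As a 10×5 matrix over Z this has rank 5, with invariant factors (1,1,1,1,1).

From H_k ≅ ker(∂_k) / im(∂_{k+1}) we obtain:

  H_0: rank C_0 − rank ∂_1 = 5 − 4 = 1, and the invariant factors of ∂_1 are all 1, so H_0 ≅ Z.
  H_1: rank ker ∂_1 − rank ∂_2 = (10 − 4) − 5 = 1, and the invariant factors of ∂_2 are all 1, so H_1 ≅ Z.
  H_2: rank ker ∂_2 − rank ∂_3 = (5 − 5) − 0 = 0, and there is no ∂_3, so H_2 ≅ 0.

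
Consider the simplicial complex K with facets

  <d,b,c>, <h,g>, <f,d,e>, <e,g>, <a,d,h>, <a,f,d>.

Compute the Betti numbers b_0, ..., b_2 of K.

K has 8 vertices, 12 edges, 4 triangles.
rank ∂_0 = 0, rank ∂_1 = 7 ⇒ b_0 = 8 − 0 − 7 = 1; all invariant factors of ∂_1 are 1 so no torsion. So H_0 = Z.
rank ∂_1 = 7, rank ∂_2 = 4 ⇒ b_1 = 12 − 7 − 4 = 1; all invariant factors of ∂_2 are 1 so no torsion. So H_1 = Z.
rank ∂_2 = 4, rank ∂_3 = 0 ⇒ b_2 = 4 − 4 − 0 = 0. So H_2 = 0.

b_0 = 1, b_1 = 1, b_2 = 0.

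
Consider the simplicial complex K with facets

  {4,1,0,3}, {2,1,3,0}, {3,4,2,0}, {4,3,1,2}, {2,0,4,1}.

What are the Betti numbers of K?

b_0 = 1, b_1 = 0, b_2 = 0, b_3 = 1.

Order the vertices as 0 < 1 < 2 < 3 < 4. Listing each simplex with vertices in this order, K has dimension 3 with simplices:

  0-simplices (5): [0], [1], [2], [3], [4]
  1-simplices (10): [0,1], [0,2], [0,3], [0,4], [1,2], [1,3], [1,4], [2,3], [2,4], [3,4]
  2-simplices (10): [0,1,2], [0,1,3], [0,1,4], [0,2,3], [0,2,4], [0,3,4], [1,2,3], [1,2,4], [1,3,4], [2,3,4]
  3-simplices (5): [0,1,2,3], [0,1,2,4], [0,1,3,4], [0,2,3,4], [1,2,3,4]

Hence C_0 ≅ Z^5, C_1 ≅ Z^10, C_2 ≅ Z^10, C_3 ≅ Z^5.

Boundary ∂_1: C_1 → C_0 sends each edge [p,q] (with p < q) to q − p.
This gives a 5×10 integer matrix of rank 4; reducing to Smith normal form yields diagonal entries (1,1,1,1).

Boundary ∂_2: C_2 → C_1 acts by ∂[p,q,r] = [q,r] − [p,r] + [p,q]. For instance
  ∂[1,3,4] = [3,4] − [1,4] + [1,3],
  ∂[1,2,3] = [2,3] − [1,3] + [1,2].
The 10×10 boundary matrix has rank 6 and Smith normal form diag(1,1,1,1,1,1).

The boundary map ∂_3: C_3 → C_2 sends each 3-simplex σ to the alternating sum Σ_i (−1)^i (σ with its i-th vertex removed). For instance
  ∂[0,1,2,3] = [1,2,3] − [0,2,3] + [0,1,3] − [0,1,2],
  ∂[0,1,3,4] = [1,3,4] − [0,3,4] + [0,1,4] − [0,1,3].
This gives a 10×5 integer matrix of rank 4; reducing to Smith normal form yields diagonal entries (1,1,1,1).

Reading off H_k = ker ∂_k / im ∂_{k+1}:

  H_0: rank C_0 − rank ∂_1 = 5 − 4 = 1, and the invariant factors of ∂_1 are all 1, so H_0 = Z.
  H_1: rank ker ∂_1 − rank ∂_2 = (10 − 4) − 6 = 0, and the invariant factors of ∂_2 are all 1, so H_1 = 0.
  H_2: rank ker ∂_2 − rank ∂_3 = (10 − 6) − 4 = 0, and the invariant factors of ∂_3 are all 1, so H_2 = 0.
  H_3: rank ker ∂_3 − rank ∂_4 = (5 − 4) − 0 = 1, and there is no ∂_4, so H_3 = Z.

Hence the Betti numbers are b_0 = 1, b_1 = 0, b_2 = 0, b_3 = 1.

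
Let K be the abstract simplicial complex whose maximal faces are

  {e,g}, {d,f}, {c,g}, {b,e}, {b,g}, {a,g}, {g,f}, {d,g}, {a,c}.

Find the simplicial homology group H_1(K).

H_1 = Z^3.

We work with the vertex ordering a < b < c < d < e < f < g. The simplices of K, each written with vertices in increasing order, are:

  0-simplices (7): a, b, c, d, e, f, g
  1-simplices (9): ac, ag, be, bg, cg, df, dg, eg, fg

giving chain groups C_0 ≅ Z^7, C_1 ≅ Z^9.

Boundary ∂_1: C_1 → C_0 sends each edge [p,q] (with p < q) to q − p.
The resulting 7×9 matrix has rank 6, and its Smith normal form has invariant factors (1,1,1,1,1,1).

Computing H_k = (kernel of ∂_k) / (image of ∂_{k+1}):

  H_1: rank ker ∂_1 − rank ∂_2 = (9 − 6) − 0 = 3, and there is no ∂_2, so H_1 = Z^3.

(K is a triangulation of a wedge of 3 circles.)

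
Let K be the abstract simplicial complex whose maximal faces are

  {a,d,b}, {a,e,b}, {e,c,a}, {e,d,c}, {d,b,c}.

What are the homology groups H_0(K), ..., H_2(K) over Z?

Take the total order a < b < c < d < e on the vertex set. Then K (dimension 2) consists of the simplices:

  0-simplices (5): a, b, c, d, e
  1-simplices (10): ab, ac, ad, ae, bc, bd, be, cd, ce, de
  2-simplices (5): abd, abe, ace, bcd, cde

Hence C_0 ≅ Z^5, C_1 ≅ Z^10, C_2 ≅ Z^5.

The boundary map ∂_1: C_1 → C_0 maps an edge to its endpoints' difference, ∂[p,q] = q − p.
This gives a 5×10 integer matrix of rank 4; reducing to Smith normal form yields diagonal entries (1,1,1,1).

∂_2: C_2 → C_1 sends each 2-simplex [p,q,r] to [q,r] − [p,r] + [p,q]. For instance
  ∂abe = be − ae + ab,
  ∂ace = ce − ae + ac.
The 10×5 boundary matrix has rank 5 and Smith normal form diag(1,1,1,1,1).

Reading off H_k = ker ∂_k / im ∂_{k+1}:

  H_0: rank C_0 − rank ∂_1 = 5 − 4 = 1, and the invariant factors of ∂_1 are all 1, so H_0 = Z.
  H_1: rank ker ∂_1 − rank ∂_2 = (10 − 4) − 5 = 1, and the invariant factors of ∂_2 are all 1, so H_1 = Z.
  H_2: rank ker ∂_2 − rank ∂_3 = (5 − 5) − 0 = 0, and there is no ∂_3, so H_2 = 0.

As a check, the Euler characteristic is 5 − 10 + 5 = 0, which agrees with 1 − 1 + 0 = 0.
(K is a triangulation of the Möbius band.)

H_0 ≅ Z,  H_1 ≅ Z,  H_2 = 0.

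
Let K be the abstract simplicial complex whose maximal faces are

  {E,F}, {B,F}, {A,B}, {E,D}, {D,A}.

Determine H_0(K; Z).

H_0 = Z.

Take the total order A < B < D < E < F on the vertex set. Then K (dimension 1) consists of the simplices:

  0-simplices (5): A, B, D, E, F
  1-simplices (5): AB, AD, BF, DE, EF

giving chain groups C_0 ≅ Z^5, C_1 ≅ Z^5.

The boundary map ∂_1: C_1 → C_0 sends each edge [p,q] (with p < q) to q − p. For instance
  ∂BF = F − B.
The 5×5 boundary matrix has rank 4 and Smith normal form diag(1,1,1,1).

Reading off H_k = ker ∂_k / im ∂_{k+1}:

  H_0: rank C_0 − rank ∂_1 = 5 − 4 = 1, and the invariant factors of ∂_1 are all 1, so H_0 ≅ Z.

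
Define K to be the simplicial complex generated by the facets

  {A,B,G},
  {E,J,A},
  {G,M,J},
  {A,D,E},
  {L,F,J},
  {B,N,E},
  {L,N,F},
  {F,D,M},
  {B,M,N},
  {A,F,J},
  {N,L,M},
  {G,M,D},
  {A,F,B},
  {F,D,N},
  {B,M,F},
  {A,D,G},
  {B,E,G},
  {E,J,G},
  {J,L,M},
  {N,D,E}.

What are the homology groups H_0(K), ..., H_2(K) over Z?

Order the vertices as A < B < D < E < F < G < J < L < M < N. Listing each simplex with vertices in this order, K has dimension 2 with simplices:

  0-simplices (10): A, B, D, E, F, G, J, L, M, N
  1-simplices (30): AB, AD, AE, AF, AG, AJ, BE, BF, BG, BM, BN, DE, DF, DG, DM, DN, EG, EJ, EN, FJ, FL, FM, FN, GJ, GM, JL, JM, LM, LN, MN
  2-simplices (20): ABF, ABG, ADE, ADG, AEJ, AFJ, BEG, BEN, BFM, BMN, DEN, DFM, DFN, DGM, EGJ, FJL, FLN, GJM, JLM, LMN

Hence C_0 ≅ Z^10, C_1 ≅ Z^30, C_2 ≅ Z^20.

Boundary ∂_1: C_1 → C_0 maps an edge to its endpoints' difference, ∂[p,q] = q − p.
The 10×30 boundary matrix has rank 9 and Smith normal form diag(1,1,1,1,1,1,1,1,1).

The boundary map ∂_2: C_2 → C_1 sends each 2-simplex [p,q,r] to [q,r] − [p,r] + [p,q]. For instance
  ∂FJL = JL − FL + FJ,
  ∂BMN = MN − BN + BM.
As a 30×20 matrix over Z this has rank 20, with invariant factors (1,1,1,1,1,1,1,1,1,1,1,1,1,1,1,1,1,1,1,2).

Computing H_k = (kernel of ∂_k) / (image of ∂_{k+1}):

  H_0: rank C_0 − rank ∂_1 = 10 − 9 = 1, and the invariant factors of ∂_1 are all 1, so H_0 = Z.
  H_1: rank ker ∂_1 − rank ∂_2 = (30 − 9) − 20 = 1, and ∂_2 has invariant factor 2 > 1, so H_1 = Z ⊕ Z/2.
  H_2: rank ker ∂_2 − rank ∂_3 = (20 − 20) − 0 = 0, and there is no ∂_3, so H_2 = 0.

(K is a triangulation of the Klein bottle.)

H_0 ≅ Z,  H_1 ≅ Z ⊕ Z/2,  H_2 = 0.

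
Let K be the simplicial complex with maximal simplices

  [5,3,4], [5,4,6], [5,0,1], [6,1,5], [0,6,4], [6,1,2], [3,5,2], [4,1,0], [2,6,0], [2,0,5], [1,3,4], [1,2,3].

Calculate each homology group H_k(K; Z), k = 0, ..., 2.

Take the total order 0 < 1 < 2 < 3 < 4 < 5 < 6 on the vertex set. Then K (dimension 2) consists of the simplices:

  0-simplices (7): [0], [1], [2], [3], [4], [5], [6]
  1-simplices (18): [0,1], [0,2], [0,4], [0,5], [0,6], [1,2], [1,3], [1,4], [1,5], [1,6], [2,3], [2,5], [2,6], [3,4], [3,5], [4,5], [4,6], [5,6]
  2-simplices (12): [0,1,4], [0,1,5], [0,2,5], [0,2,6], [0,4,6], [1,2,3], [1,2,6], [1,3,4], [1,5,6], [2,3,5], [3,4,5], [4,5,6]

Hence C_0 ≅ Z^7, C_1 ≅ Z^18, C_2 ≅ Z^12.

The boundary map ∂_1: C_1 → C_0 maps an edge to its endpoints' difference, ∂[p,q] = q − p.
The 7×18 boundary matrix has rank 6 and Smith normal form diag(1,1,1,1,1,1).

∂_2: C_2 → C_1 sends each 2-simplex [p,q,r] to [q,r] − [p,r] + [p,q]. For instance
  ∂[0,1,4] = [1,4] − [0,4] + [0,1],
  ∂[1,3,4] = [3,4] − [1,4] + [1,3].
As a 18×12 matrix over Z this has rank 12, with invariant factors (1,1,1,1,1,1,1,1,1,1,1,2).

From H_k ≅ ker(∂_k) / im(∂_{k+1}) we obtain:

  H_0: rank C_0 − rank ∂_1 = 7 − 6 = 1, and the invariant factors of ∂_1 are all 1, so H_0 = Z.
  H_1: rank ker ∂_1 − rank ∂_2 = (18 − 6) − 12 = 0, and ∂_2 has invariant factor 2 > 1, so H_1 = Z/2.
  H_2: rank ker ∂_2 − rank ∂_3 = (12 − 12) − 0 = 0, and there is no ∂_3, so H_2 = 0.

As a check, the Euler characteristic is 7 − 18 + 12 = 1, which agrees with 1 − 0 + 0 = 1.

H_0 ≅ Z,  H_1 ≅ Z/2,  H_2 = 0.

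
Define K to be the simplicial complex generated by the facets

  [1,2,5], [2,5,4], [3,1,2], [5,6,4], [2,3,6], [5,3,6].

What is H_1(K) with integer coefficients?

Order the vertices as 1 < 2 < 3 < 4 < 5 < 6. Listing each simplex with vertices in this order, K has dimension 2 with simplices:

  0-simplices (6): [1], [2], [3], [4], [5], [6]
  1-simplices (12): [1,2], [1,3], [1,5], [2,3], [2,4], [2,5], [2,6], [3,5], [3,6], [4,5], [4,6], [5,6]
  2-simplices (6): [1,2,3], [1,2,5], [2,3,6], [2,4,5], [3,5,6], [4,5,6]

Hence C_0 ≅ Z^6, C_1 ≅ Z^12, C_2 ≅ Z^6.

Boundary ∂_1: C_1 → C_0 maps an edge to its endpoints' difference, ∂[p,q] = q − p.
As a 6×12 matrix over Z this has rank 5, with invariant factors (1,1,1,1,1).

∂_2: C_2 → C_1 maps a triangle to the signed sum of its edges. For instance
  ∂[2,4,5] = [4,5] − [2,5] + [2,4],
  ∂[1,2,3] = [2,3] − [1,3] + [1,2].
This gives a 12×6 integer matrix of rank 6; reducing to Smith normal form yields diagonal entries (1,1,1,1,1,1).

From H_k ≅ ker(∂_k) / im(∂_{k+1}) we obtain:

  H_1: rank ker ∂_1 − rank ∂_2 = (12 − 5) − 6 = 1, and the invariant factors of ∂_2 are all 1, so H_1 = Z.

H_1 = Z.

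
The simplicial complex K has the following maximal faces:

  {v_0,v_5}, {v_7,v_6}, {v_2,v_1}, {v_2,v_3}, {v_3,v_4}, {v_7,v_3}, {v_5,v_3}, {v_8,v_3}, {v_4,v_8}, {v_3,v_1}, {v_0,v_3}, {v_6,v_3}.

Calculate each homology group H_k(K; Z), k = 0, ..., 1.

H_0 = Z,  H_1 = Z^4.

Order the vertices as v_0 < v_1 < v_2 < v_3 < v_4 < v_5 < v_6 < v_7 < v_8. Listing each simplex with vertices in this order, K has dimension 1 with simplices:

  0-simplices (9): [v_0], [v_1], [v_2], [v_3], [v_4], [v_5], [v_6], [v_7], [v_8]
  1-simplices (12): [v_0,v_3], [v_0,v_5], [v_1,v_2], [v_1,v_3], [v_2,v_3], [v_3,v_4], [v_3,v_5], [v_3,v_6], [v_3,v_7], [v_3,v_8], [v_4,v_8], [v_6,v_7]

giving chain groups C_0 ≅ Z^9, C_1 ≅ Z^12.

∂_1: C_1 → C_0 sends each edge [p,q] (with p < q) to q − p.
The resulting 9×12 matrix has rank 8, and its Smith normal form has invariant factors (1,1,1,1,1,1,1,1).

Reading off H_k = ker ∂_k / im ∂_{k+1}:

  H_0: rank C_0 − rank ∂_1 = 9 − 8 = 1, and the invariant factors of ∂_1 are all 1, so H_0 = Z.
  H_1: rank ker ∂_1 − rank ∂_2 = (12 − 8) − 0 = 4, and there is no ∂_2, so H_1 = Z^4.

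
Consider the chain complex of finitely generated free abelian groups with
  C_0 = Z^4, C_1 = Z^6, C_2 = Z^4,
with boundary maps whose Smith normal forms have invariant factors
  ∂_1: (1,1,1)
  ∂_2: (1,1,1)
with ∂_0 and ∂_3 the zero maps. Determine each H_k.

H_0 = Z,  H_1 = 0,  H_2 = Z.

H_0: b_0 = 4 − 0 − 3 = 1; torsion from ∂_1 factors > 1: none. So H_0 = Z.
H_1: b_1 = 6 − 3 − 3 = 0; torsion from ∂_2 factors > 1: none. So H_1 = 0.
H_2: b_2 = 4 − 3 − 0 = 1; torsion from ∂_3 factors > 1: none. So H_2 = Z.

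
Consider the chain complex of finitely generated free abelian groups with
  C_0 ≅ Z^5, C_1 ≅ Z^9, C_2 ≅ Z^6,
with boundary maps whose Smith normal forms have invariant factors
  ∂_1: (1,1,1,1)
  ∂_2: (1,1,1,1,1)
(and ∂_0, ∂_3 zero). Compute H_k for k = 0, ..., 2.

H_0 = Z,  H_1 = 0,  H_2 = Z.

H_0: b_0 = 5 − 0 − 4 = 1; torsion from ∂_1 factors > 1: none. So H_0 = Z.
H_1: b_1 = 9 − 4 − 5 = 0; torsion from ∂_2 factors > 1: none. So H_1 = 0.
H_2: b_2 = 6 − 5 − 0 = 1; torsion from ∂_3 factors > 1: none. So H_2 = Z.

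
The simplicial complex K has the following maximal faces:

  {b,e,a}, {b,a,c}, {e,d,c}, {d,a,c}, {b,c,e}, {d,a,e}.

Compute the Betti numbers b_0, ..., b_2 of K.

b_0 = 1, b_1 = 0, b_2 = 1.

Fix the vertex order a < b < c < d < e and write every simplex with vertices in increasing order. Then dim K = 2 and the simplices of K are:

  0-simplices (5): a, b, c, d, e
  1-simplices (9): ab, ac, ad, ae, bc, be, cd, ce, de
  2-simplices (6): abc, abe, acd, ade, bce, cde

Hence C_0 ≅ Z^5, C_1 ≅ Z^9, C_2 ≅ Z^6.

Boundary ∂_1: C_1 → C_0 sends each edge [p,q] (with p < q) to q − p.
As a 5×9 matrix over Z this has rank 4, with invariant factors (1,1,1,1).

Boundary ∂_2: C_2 → C_1 maps a triangle to the signed sum of its edges. For instance
  ∂cde = de − ce + cd,
  ∂bce = ce − be + bc.
The resulting 9×6 matrix has rank 5, and its Smith normal form has invariant factors (1,1,1,1,1).

Computing H_k = (kernel of ∂_k) / (image of ∂_{k+1}):

  H_0: rank C_0 − rank ∂_1 = 5 − 4 = 1, and the invariant factors of ∂_1 are all 1, so H_0 = Z.
  H_1: rank ker ∂_1 − rank ∂_2 = (9 − 4) − 5 = 0, and the invariant factors of ∂_2 are all 1, so H_1 = 0.
  H_2: rank ker ∂_2 − rank ∂_3 = (6 − 5) − 0 = 1, and there is no ∂_3, so H_2 = Z.

Hence the Betti numbers are b_0 = 1, b_1 = 0, b_2 = 1.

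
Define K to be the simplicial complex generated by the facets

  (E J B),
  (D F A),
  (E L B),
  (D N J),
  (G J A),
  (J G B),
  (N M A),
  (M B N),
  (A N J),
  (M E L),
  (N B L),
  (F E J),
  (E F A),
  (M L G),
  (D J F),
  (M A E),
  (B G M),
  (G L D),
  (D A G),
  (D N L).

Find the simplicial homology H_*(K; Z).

H_0 ≅ Z,  H_1 ≅ Z ⊕ Z/2Z,  H_2 = 0.

We work with the vertex ordering A < B < D < E < F < G < J < L < M < N. The simplices of K, each written with vertices in increasing order, are:

  0-simplices (10): A, B, D, E, F, G, J, L, M, N
  1-simplices (30): AD, AE, AF, AG, AJ, AM, AN, BE, BG, BJ, BL, BM, BN, DF, DG, DJ, DL, DN, EF, EJ, EL, EM, FJ, GJ, GL, GM, JN, LM, LN, MN
  2-simplices (20): ADF, ADG, AEF, AEM, AGJ, AJN, AMN, BEJ, BEL, BGJ, BGM, BLN, BMN, DFJ, DGL, DJN, DLN, EFJ, ELM, GLM

Hence C_0 ≅ Z^10, C_1 ≅ Z^30, C_2 ≅ Z^20.

∂_1: C_1 → C_0 maps an edge to its endpoints' difference, ∂[p,q] = q − p. For instance
  ∂AM = M − A.
This gives a 10×30 integer matrix of rank 9; reducing to Smith normal form yields diagonal entries (1,1,1,1,1,1,1,1,1).

∂_2: C_2 → C_1 sends each 2-simplex [p,q,r] to [q,r] − [p,r] + [p,q]. For instance
  ∂BEL = EL − BL + BE,
  ∂DLN = LN − DN + DL.
The 30×20 boundary matrix has rank 20 and Smith normal form diag(1,1,1,1,1,1,1,1,1,1,1,1,1,1,1,1,1,1,1,2).

From H_k ≅ ker(∂_k) / im(∂_{k+1}) we obtain:

  H_0: rank C_0 − rank ∂_1 = 10 − 9 = 1, and the invariant factors of ∂_1 are all 1, so H_0 = Z.
  H_1: rank ker ∂_1 − rank ∂_2 = (30 − 9) − 20 = 1, and ∂_2 has invariant factor 2 > 1, so H_1 = Z ⊕ Z/2Z.
  H_2: rank ker ∂_2 − rank ∂_3 = (20 − 20) − 0 = 0, and there is no ∂_3, so H_2 = 0.

As a check, the Euler characteristic is 10 − 30 + 20 = 0, which agrees with 1 − 1 + 0 = 0.
(K is a triangulation of the Klein bottle.)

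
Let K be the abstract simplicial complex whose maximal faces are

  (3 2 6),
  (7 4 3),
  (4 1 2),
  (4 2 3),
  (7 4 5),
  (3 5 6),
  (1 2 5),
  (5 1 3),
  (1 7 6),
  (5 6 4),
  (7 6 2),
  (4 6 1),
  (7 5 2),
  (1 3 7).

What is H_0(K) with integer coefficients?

H_0 ≅ Z.

Take the total order 1 < 2 < 3 < 4 < 5 < 6 < 7 on the vertex set. Then K (dimension 2) consists of the simplices:

  0-simplices (7): [1], [2], [3], [4], [5], [6], [7]
  1-simplices (21): [1,2], [1,3], [1,4], [1,5], [1,6], [1,7], [2,3], [2,4], [2,5], [2,6], [2,7], [3,4], [3,5], [3,6], [3,7], [4,5], [4,6], [4,7], [5,6], [5,7], [6,7]
  2-simplices (14): [1,2,4], [1,2,5], [1,3,5], [1,3,7], [1,4,6], [1,6,7], [2,3,4], [2,3,6], [2,5,7], [2,6,7], [3,4,7], [3,5,6], [4,5,6], [4,5,7]

Hence C_0 ≅ Z^7, C_1 ≅ Z^21, C_2 ≅ Z^14.

Boundary ∂_1: C_1 → C_0 maps an edge to its endpoints' difference, ∂[p,q] = q − p. For instance
  ∂[2,3] = [3] − [2].
The 7×21 boundary matrix has rank 6 and Smith normal form diag(1,1,1,1,1,1).

Boundary ∂_2: C_2 → C_1 acts by ∂[p,q,r] = [q,r] − [p,r] + [p,q]. For instance
  ∂[1,3,5] = [3,5] − [1,5] + [1,3],
  ∂[2,6,7] = [6,7] − [2,7] + [2,6].
The resulting 21×14 matrix has rank 13, and its Smith normal form has invariant factors (1,1,1,1,1,1,1,1,1,1,1,1,1).

Reading off H_k = ker ∂_k / im ∂_{k+1}:

  H_0: rank C_0 − rank ∂_1 = 7 − 6 = 1, and the invariant factors of ∂_1 are all 1, so H_0 ≅ Z.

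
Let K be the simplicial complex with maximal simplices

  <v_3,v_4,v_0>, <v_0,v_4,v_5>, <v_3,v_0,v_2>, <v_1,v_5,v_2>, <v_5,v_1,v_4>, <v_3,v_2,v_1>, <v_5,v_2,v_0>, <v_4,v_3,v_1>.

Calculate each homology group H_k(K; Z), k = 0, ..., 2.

H_0 = Z,  H_1 = 0,  H_2 = Z.

K has 6 vertices, 12 edges, 8 triangles.
rank ∂_0 = 0, rank ∂_1 = 5 ⇒ b_0 = 6 − 0 − 5 = 1; all invariant factors of ∂_1 are 1 so no torsion. So H_0 = Z.
rank ∂_1 = 5, rank ∂_2 = 7 ⇒ b_1 = 12 − 5 − 7 = 0; all invariant factors of ∂_2 are 1 so no torsion. So H_1 = 0.
rank ∂_2 = 7, rank ∂_3 = 0 ⇒ b_2 = 8 − 7 − 0 = 1. So H_2 = Z.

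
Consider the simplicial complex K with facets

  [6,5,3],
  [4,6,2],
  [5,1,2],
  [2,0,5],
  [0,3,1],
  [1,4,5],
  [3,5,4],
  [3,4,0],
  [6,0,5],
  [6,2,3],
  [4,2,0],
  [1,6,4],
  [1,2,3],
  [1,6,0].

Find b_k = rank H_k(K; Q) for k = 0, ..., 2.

b_0 = 1, b_1 = 2, b_2 = 1.

Take the total order 0 < 1 < 2 < 3 < 4 < 5 < 6 on the vertex set. Then K (dimension 2) consists of the simplices:

  0-simplices (7): [0], [1], [2], [3], [4], [5], [6]
  1-simplices (21): [0,1], [0,2], [0,3], [0,4], [0,5], [0,6], [1,2], [1,3], [1,4], [1,5], [1,6], [2,3], [2,4], [2,5], [2,6], [3,4], [3,5], [3,6], [4,5], [4,6], [5,6]
  2-simplices (14): [0,1,3], [0,1,6], [0,2,4], [0,2,5], [0,3,4], [0,5,6], [1,2,3], [1,2,5], [1,4,5], [1,4,6], [2,3,6], [2,4,6], [3,4,5], [3,5,6]

giving chain groups C_0 ≅ Z^7, C_1 ≅ Z^21, C_2 ≅ Z^14.

∂_1: C_1 → C_0 is given by ∂[p,q] = [q] − [p]. For instance
  ∂[5,6] = [6] − [5].
This gives a 7×21 integer matrix of rank 6; reducing to Smith normal form yields diagonal entries (1,1,1,1,1,1).

∂_2: C_2 → C_1 maps a triangle to the signed sum of its edges. For instance
  ∂[1,4,5] = [4,5] − [1,5] + [1,4],
  ∂[0,1,6] = [1,6] − [0,6] + [0,1].
The 21×14 boundary matrix has rank 13 and Smith normal form diag(1,1,1,1,1,1,1,1,1,1,1,1,1).

From H_k ≅ ker(∂_k) / im(∂_{k+1}) we obtain:

  H_0: rank C_0 − rank ∂_1 = 7 − 6 = 1, and the invariant factors of ∂_1 are all 1, so H_0 = Z.
  H_1: rank ker ∂_1 − rank ∂_2 = (21 − 6) − 13 = 2, and the invariant factors of ∂_2 are all 1, so H_1 = Z^2.
  H_2: rank ker ∂_2 − rank ∂_3 = (14 − 13) − 0 = 1, and there is no ∂_3, so H_2 = Z.

As a check, the Euler characteristic is 7 − 21 + 14 = 0, which agrees with 1 − 2 + 1 = 0.
(K is a triangulation of the torus T^2.)

Hence the Betti numbers are b_0 = 1, b_1 = 2, b_2 = 1.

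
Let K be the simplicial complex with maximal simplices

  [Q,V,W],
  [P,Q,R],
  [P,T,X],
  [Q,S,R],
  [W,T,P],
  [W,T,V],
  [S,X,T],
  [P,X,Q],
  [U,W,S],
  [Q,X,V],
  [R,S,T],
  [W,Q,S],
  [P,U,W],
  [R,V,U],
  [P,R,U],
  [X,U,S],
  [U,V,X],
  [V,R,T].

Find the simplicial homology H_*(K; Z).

Fix the vertex order P < Q < R < S < T < U < V < W < X and write every simplex with vertices in increasing order. Then dim K = 2 and the simplices of K are:

  0-simplices (9): P, Q, R, S, T, U, V, W, X
  1-simplices (27): PQ, PR, PT, PU, PW, PX, QR, QS, QV, QW, QX, RS, RT, RU, RV, ST, SU, SW, SX, TV, TW, TX, UV, UW, UX, VW, VX
  2-simplices (18): PQR, PQX, PRU, PTW, PTX, PUW, QRS, QSW, QVW, QVX, RST, RTV, RUV, STX, SUW, SUX, TVW, UVX

so the chain groups are C_0 ≅ Z^9, C_1 ≅ Z^27, C_2 ≅ Z^18.

∂_1: C_1 → C_0 maps an edge to its endpoints' difference, ∂[p,q] = q − p. For instance
  ∂QX = X − Q.
The 9×27 boundary matrix has rank 8 and Smith normal form diag(1,1,1,1,1,1,1,1).

The boundary map ∂_2: C_2 → C_1 maps a triangle to the signed sum of its edges. For instance
  ∂PRU = RU − PU + PR,
  ∂UVX = VX − UX + UV.
As a 27×18 matrix over Z this has rank 17, with invariant factors (1,1,1,1,1,1,1,1,1,1,1,1,1,1,1,1,1).

Now H_k = ker ∂_k / im ∂_{k+1}, so:

  H_0: rank C_0 − rank ∂_1 = 9 − 8 = 1, and the invariant factors of ∂_1 are all 1, so H_0 = Z.
  H_1: rank ker ∂_1 − rank ∂_2 = (27 − 8) − 17 = 2, and the invariant factors of ∂_2 are all 1, so H_1 = Z^2.
  H_2: rank ker ∂_2 − rank ∂_3 = (18 − 17) − 0 = 1, and there is no ∂_3, so H_2 = Z.

As a check, the Euler characteristic is 9 − 27 + 18 = 0, which agrees with 1 − 2 + 1 = 0.
(K is a triangulation of the torus T^2.)

H_0 = Z,  H_1 = Z^2,  H_2 = Z.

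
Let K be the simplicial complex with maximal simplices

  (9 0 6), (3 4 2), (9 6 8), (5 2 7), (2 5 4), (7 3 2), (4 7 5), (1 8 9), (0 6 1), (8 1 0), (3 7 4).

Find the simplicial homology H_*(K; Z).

H_0 = Z^2,  H_1 = Z,  H_2 = Z.

K has 10 vertices, 19 edges, 11 triangles.
rank ∂_0 = 0, rank ∂_1 = 8 ⇒ b_0 = 10 − 0 − 8 = 2; all invariant factors of ∂_1 are 1 so no torsion. So H_0 ≅ Z^2.
rank ∂_1 = 8, rank ∂_2 = 10 ⇒ b_1 = 19 − 8 − 10 = 1; all invariant factors of ∂_2 are 1 so no torsion. So H_1 ≅ Z.
rank ∂_2 = 10, rank ∂_3 = 0 ⇒ b_2 = 11 − 10 − 0 = 1. So H_2 ≅ Z.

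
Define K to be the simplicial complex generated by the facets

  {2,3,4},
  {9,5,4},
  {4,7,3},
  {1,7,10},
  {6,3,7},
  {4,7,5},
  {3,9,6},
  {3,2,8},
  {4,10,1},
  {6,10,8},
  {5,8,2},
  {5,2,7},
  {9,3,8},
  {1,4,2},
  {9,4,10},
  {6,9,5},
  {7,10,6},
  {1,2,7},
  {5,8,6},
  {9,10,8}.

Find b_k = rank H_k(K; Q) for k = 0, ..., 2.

Take the total order 1 < 2 < 3 < 4 < 5 < 6 < 7 < 8 < 9 < 10 on the vertex set. Then K (dimension 2) consists of the simplices:

  0-simplices (10): [1], [2], [3], [4], [5], [6], [7], [8], [9], [10]
  1-simplices (30): (30 of them)
  2-simplices (20): (20 of them)

giving chain groups C_0 ≅ Z^10, C_1 ≅ Z^30, C_2 ≅ Z^20.

Boundary ∂_1: C_1 → C_0 sends each edge [p,q] (with p < q) to q − p.
The 10×30 boundary matrix has rank 9 and Smith normal form diag(1,1,1,1,1,1,1,1,1).

The boundary map ∂_2: C_2 → C_1 maps a triangle to the signed sum of its edges. For instance
  ∂[2,3,8] = [3,8] − [2,8] + [2,3],
  ∂[5,6,9] = [6,9] − [5,9] + [5,6].
The 30×20 boundary matrix has rank 20 and Smith normal form diag(1,1,1,1,1,1,1,1,1,1,1,1,1,1,1,1,1,1,1,2).

From H_k ≅ ker(∂_k) / im(∂_{k+1}) we obtain:

  H_0: rank C_0 − rank ∂_1 = 10 − 9 = 1, and the invariant factors of ∂_1 are all 1, so H_0 = Z.
  H_1: rank ker ∂_1 − rank ∂_2 = (30 − 9) − 20 = 1, and ∂_2 has invariant factor 2 > 1, so H_1 = Z ⊕ Z_2.
  H_2: rank ker ∂_2 − rank ∂_3 = (20 − 20) − 0 = 0, and there is no ∂_3, so H_2 = 0.

As a check, the Euler characteristic is 10 − 30 + 20 = 0, which agrees with 1 − 1 + 0 = 0.

Hence the Betti numbers are b_0 = 1, b_1 = 1, b_2 = 0.

b_0 = 1, b_1 = 1, b_2 = 0.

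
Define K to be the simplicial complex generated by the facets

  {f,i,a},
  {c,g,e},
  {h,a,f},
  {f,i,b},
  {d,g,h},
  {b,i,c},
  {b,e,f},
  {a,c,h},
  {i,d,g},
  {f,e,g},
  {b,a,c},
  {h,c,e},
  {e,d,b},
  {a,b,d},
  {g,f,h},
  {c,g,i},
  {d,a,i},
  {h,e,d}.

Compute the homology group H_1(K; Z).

We work with the vertex ordering a < b < c < d < e < f < g < h < i. The simplices of K, each written with vertices in increasing order, are:

  0-simplices (9): a, b, c, d, e, f, g, h, i
  1-simplices (27): ab, ac, ad, af, ah, ai, bc, bd, be, bf, bi, ce, cg, ch, ci, de, dg, dh, di, ef, eg, eh, fg, fh, fi, gh, gi
  2-simplices (18): abc, abd, ach, adi, afh, afi, bci, bde, bef, bfi, ceg, ceh, cgi, deh, dgh, dgi, efg, fgh

giving chain groups C_0 ≅ Z^9, C_1 ≅ Z^27, C_2 ≅ Z^18.

∂_1: C_1 → C_0 maps an edge to its endpoints' difference, ∂[p,q] = q − p. For instance
  ∂bd = d − b.
The 9×27 boundary matrix has rank 8 and Smith normal form diag(1,1,1,1,1,1,1,1).

The boundary map ∂_2: C_2 → C_1 acts by ∂[p,q,r] = [q,r] − [p,r] + [p,q]. For instance
  ∂afi = fi − ai + af,
  ∂afh = fh − ah + af.
The 27×18 boundary matrix has rank 18 and Smith normal form diag(1,1,1,1,1,1,1,1,1,1,1,1,1,1,1,1,1,2).

Reading off H_k = ker ∂_k / im ∂_{k+1}:

  H_1: rank ker ∂_1 − rank ∂_2 = (27 − 8) − 18 = 1, and ∂_2 has invariant factor 2 > 1, so H_1 = Z × Z/2.

(K is a triangulation of the Klein bottle.)

H_1 ≅ Z × Z/2.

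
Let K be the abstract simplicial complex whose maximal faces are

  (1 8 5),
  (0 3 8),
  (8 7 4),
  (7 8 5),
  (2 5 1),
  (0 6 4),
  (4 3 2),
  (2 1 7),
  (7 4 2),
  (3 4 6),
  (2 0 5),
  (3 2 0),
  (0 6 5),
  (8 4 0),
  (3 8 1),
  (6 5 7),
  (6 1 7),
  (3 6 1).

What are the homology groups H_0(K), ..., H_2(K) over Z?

H_0 ≅ Z,  H_1 ≅ Z ⊕ Z/2Z,  H_2 = 0.

Order the vertices as 0 < 1 < 2 < 3 < 4 < 5 < 6 < 7 < 8. Listing each simplex with vertices in this order, K has dimension 2 with simplices:

  0-simplices (9): [0], [1], [2], [3], [4], [5], [6], [7], [8]
  1-simplices (27): (27 of them)
  2-simplices (18): [0,2,3], [0,2,5], [0,3,8], [0,4,6], [0,4,8], [0,5,6], [1,2,5], [1,2,7], [1,3,6], [1,3,8], [1,5,8], [1,6,7], [2,3,4], [2,4,7], [3,4,6], [4,7,8], [5,6,7], [5,7,8]

Hence C_0 ≅ Z^9, C_1 ≅ Z^27, C_2 ≅ Z^18.

Boundary ∂_1: C_1 → C_0 maps an edge to its endpoints' difference, ∂[p,q] = q − p. For instance
  ∂[2,7] = [7] − [2].
As a 9×27 matrix over Z this has rank 8, with invariant factors (1,1,1,1,1,1,1,1).

Boundary ∂_2: C_2 → C_1 acts by ∂[p,q,r] = [q,r] − [p,r] + [p,q]. For instance
  ∂[0,5,6] = [5,6] − [0,6] + [0,5],
  ∂[3,4,6] = [4,6] − [3,6] + [3,4].
The 27×18 boundary matrix has rank 18 and Smith normal form diag(1,1,1,1,1,1,1,1,1,1,1,1,1,1,1,1,1,2).

Reading off H_k = ker ∂_k / im ∂_{k+1}:

  H_0: rank C_0 − rank ∂_1 = 9 − 8 = 1, and the invariant factors of ∂_1 are all 1, so H_0 = Z.
  H_1: rank ker ∂_1 − rank ∂_2 = (27 − 8) − 18 = 1, and ∂_2 has invariant factor 2 > 1, so H_1 = Z ⊕ Z/2Z.
  H_2: rank ker ∂_2 − rank ∂_3 = (18 − 18) − 0 = 0, and there is no ∂_3, so H_2 = 0.

As a check, the Euler characteristic is 9 − 27 + 18 = 0, which agrees with 1 − 1 + 0 = 0.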